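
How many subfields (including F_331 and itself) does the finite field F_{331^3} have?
F_{331^3} has 2 subfields

The subfields of F_{p^n} are exactly the fields F_{p^d} for d | n (each is the fixed field of the unique index-d subgroup of Gal(F_{p^n}/F_p) ≅ Z/nZ). The divisors of n = 3 are {1, 3}, giving 2 subfields: F_{331^1}, F_{331^3}.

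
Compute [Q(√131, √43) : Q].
[Q(√131, √43) : Q] = 4

[Q(√131):Q] = 2 (min poly x^2 - 131, irreducible since 131 is squarefree > 1). For the top step, suppose √43 ∈ Q(√131), say √43 = c + d√131 with c, d ∈ Q. Squaring: 43 = c^2 + 131d^2 + 2cd√131. Since √131 ∉ Q this forces 2cd = 0. If d = 0 then √43 = c ∈ Q, contradicting 43 squarefree > 1. If c = 0 then 43 = 131d^2, so 131·43 = (131d)^2 is a perfect square in Q — but 131·43 = 5633 is not a perfect square (since 131 and 43 are distinct squarefree integers). Contradiction. Hence √43 ∉ Q(√131), so x^2 - 43 stays irreducible over Q(√131) and [Q(√131, √43) : Q(√131)] = 2. By the tower law, [Q(√131, √43) : Q] = 2 · 2 = 4.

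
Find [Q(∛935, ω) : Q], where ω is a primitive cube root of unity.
[Q(∛935, ω) : Q] = 6

[Q(∛935):Q] = 3 (min poly x^3 - 935, irreducible since 935 is not a perfect cube). [Q(ω):Q] = 2 (min poly x^2 + x + 1). Since Q(∛935) ⊂ R and ω ∉ R, we have ω ∉ Q(∛935), so x^2 + x + 1 remains irreducible over Q(∛935) and [Q(∛935, ω) : Q(∛935)] = 2. By the tower law, [Q(∛935, ω) : Q] = 3 · 2 = 6. (In fact Q(∛935, ω) is the splitting field of x^3 - 935 over Q.)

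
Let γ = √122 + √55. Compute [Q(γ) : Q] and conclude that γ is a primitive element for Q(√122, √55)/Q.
[Q(γ) : Q] = 4 (equivalently, Q(γ) = Q(√122, √55))

Obviously Q(γ) ⊆ Q(√122, √55), and [Q(√122, √55):Q] = 4 (since 122, 55 are distinct squarefree integers > 1 with 6710 not a perfect square). To show equality we compute the minimal polynomial of γ. From γ = √122 + √55: γ^2 = 122 + 2√(6710) + 55 = 177 + 2√(6710), so γ^2 - 177 = 2√(6710); squaring, (γ^2 - 177)^2 = 4·6710, i.e. γ^4 - 354γ^2 + 31329 - 26840 = 0, i.e. γ^4 - 354γ^2 + 4489 = 0. So γ is a root of x^4 - 354x^2 + 4489. This polynomial is irreducible over Q: it has no rational root (each ±√122 ± √55 is irrational), and any factorization into two quadratics over Q would force √(6710) ∈ Q (pairing opposite roots) or √122, √55 ∈ Q (other pairings), all impossible. Hence [Q(γ):Q] = 4 = [Q(√122, √55):Q], so Q(γ) = Q(√122, √55).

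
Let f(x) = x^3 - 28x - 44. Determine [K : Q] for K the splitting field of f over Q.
[K : Q] = 6

By the rational root test, any rational root of the monic integer polynomial f(x) = x^3 - 28x - 44 must be an integer dividing the constant term -44, i.e. one of ±{1, 2, 4, 11, 22, 44}. Evaluating: f(1) = -71, f(-1) = -17, f(2) = -92, f(-2) = 4, f(4) = -92, f(-4) = 4, f(11) = 979, f(-11) = -1067, f(22) = 9988, f(-22) = -10076, f(44) = 83908, f(-44) = -83996; none is 0, so f has no rational root and is therefore irreducible over Q (a cubic with no linear factor over a field is irreducible). For an irreducible cubic, the Galois group is A_3 or S_3 according as the discriminant disc(f) = -4a^3 - 27b^2 = -4·(-28)^3 - 27·(-44)^2 = 35536 is or is not a square in Q. Here disc(f) = 35536 is not a perfect square in Q, so the Galois group of f over Q is not contained in A_3 and must be all of S_3. The splitting field has degree |S_3| = 6 over Q, so [K : Q] = 6.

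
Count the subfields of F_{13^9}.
F_{13^9} has 3 subfields

The subfields of F_{p^n} are exactly the fields F_{p^d} for d | n (each is the fixed field of the unique index-d subgroup of Gal(F_{p^n}/F_p) ≅ Z/nZ). The divisors of n = 9 are {1, 3, 9}, giving 3 subfields: F_{13^1}, F_{13^3}, F_{13^9}.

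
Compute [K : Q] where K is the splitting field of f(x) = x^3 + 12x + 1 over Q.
[K : Q] = 6

By the rational root test, any rational root of the monic integer polynomial f(x) = x^3 + 12x + 1 must be an integer dividing the constant term 1, i.e. one of ±{1}. Evaluating: f(1) = 14, f(-1) = -12; none is 0, so f has no rational root and is therefore irreducible over Q (a cubic with no linear factor over a field is irreducible). For an irreducible cubic, the Galois group is A_3 or S_3 according as the discriminant disc(f) = -4a^3 - 27b^2 = -4·(12)^3 - 27·(1)^2 = -6939 is or is not a square in Q. Here disc(f) = -6939 is not a perfect square in Q, so the Galois group of f over Q is not contained in A_3 and must be all of S_3. The splitting field has degree |S_3| = 6 over Q, so [K : Q] = 6.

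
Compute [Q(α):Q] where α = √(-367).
[Q(α):Q] = 2

[Q(α):Q] equals the degree of the minimal polynomial of α. Here α^2 = -367 and x^2 + 367 is irreducible (d = -367 is squarefree, ≠ 1, hence not a square), so deg(m_α) = 2. Thus [Q(α):Q] = 2.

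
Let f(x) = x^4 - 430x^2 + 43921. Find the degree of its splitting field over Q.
[K : Q] = 4

Solving the quadratic in x^2: x^2 = (430 ± √(430^2 - 4·43921))/2 = (430 ± √9216)/2 = (430 ± 96)/2, giving x^2 = 167 or x^2 = 263. So f(x) = (x^2 - 167)(x^2 - 263) and the roots of f are ±√167, ±√263. Hence the splitting field is K = Q(√167, √263). Since 167 and 263 are distinct squarefree integers > 1, their product 43921 is not a perfect square, so √263 ∉ Q(√167). By the tower law [K:Q] = [Q(√167,√263):Q(√167)] · [Q(√167):Q] = 2 · 2 = 4.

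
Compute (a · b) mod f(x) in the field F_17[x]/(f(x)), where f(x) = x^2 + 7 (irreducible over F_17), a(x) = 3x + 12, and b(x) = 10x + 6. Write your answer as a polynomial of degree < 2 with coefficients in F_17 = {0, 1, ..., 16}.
a · b ≡ 2x + 15 (mod f(x))

Multiply in F_17[x]: a(x)·b(x) = (3x + 12)·(10x + 6) = 13x^2 + 2x + 4. This has degree ≥ 2, so divide by f(x) over F_17: 13x^2 + 2x + 4 = (13)·(x^2 + 7) + (2x + 15). Hence a·b ≡ 2x + 15 (mod f). (F_17[x]/(f) is a field with 17^2 = 289 elements since f is irreducible of degree 2.)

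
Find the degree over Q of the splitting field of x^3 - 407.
[K : Q] = 6

The roots of x^3 - 407 are ∛407, ω∛407, ω^2∛407 where ω = e^(2πi/3) is a primitive cube root of unity, so K = Q(∛407, ω). Now [Q(∛407):Q] = 3 (since 407 is not a perfect cube, x^3 - 407 is irreducible) and [Q(ω):Q] = 2. Both 2 and 3 divide [K:Q], and [K:Q] ≤ 3·2 = 6, so [K:Q] = 6. (Equivalently: Q(∛407) ⊂ R but ω ∉ R, so [K : Q(∛407)] = 2.)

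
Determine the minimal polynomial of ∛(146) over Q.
m_α(x) = x^3 - 146

α satisfies α^3 = 146, so x^3 - 146 annihilates α. By the rational root test, a rational root p/q (in lowest terms) of x^3 - 146 would satisfy p^3 = 146 q^3, forcing q = 1 and p^3 = 146; but 146 is not a perfect cube, contradiction. A monic cubic over Q with no rational root is irreducible (any nontrivial factorization would include a linear factor). Hence x^3 - 146 is the minimal polynomial of α, and in particular [Q(α):Q] = 3.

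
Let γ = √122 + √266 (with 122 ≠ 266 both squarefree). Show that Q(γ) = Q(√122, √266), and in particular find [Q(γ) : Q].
[Q(γ) : Q] = 4 (equivalently, Q(γ) = Q(√122, √266))

Obviously Q(γ) ⊆ Q(√122, √266), and [Q(√122, √266):Q] = 4 (since 122, 266 are distinct squarefree integers > 1 with 32452 not a perfect square). To show equality we compute the minimal polynomial of γ. From γ = √122 + √266: γ^2 = 122 + 2√(32452) + 266 = 388 + 2√(32452), so γ^2 - 388 = 2√(32452); squaring, (γ^2 - 388)^2 = 4·32452, i.e. γ^4 - 776γ^2 + 150544 - 129808 = 0, i.e. γ^4 - 776γ^2 + 20736 = 0. So γ is a root of x^4 - 776x^2 + 20736. This polynomial is irreducible over Q: it has no rational root (each ±√122 ± √266 is irrational), and any factorization into two quadratics over Q would force √(32452) ∈ Q (pairing opposite roots) or √122, √266 ∈ Q (other pairings), all impossible. Hence [Q(γ):Q] = 4 = [Q(√122, √266):Q], so Q(γ) = Q(√122, √266).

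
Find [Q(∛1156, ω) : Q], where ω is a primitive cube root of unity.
[Q(∛1156, ω) : Q] = 6

[Q(∛1156):Q] = 3 (min poly x^3 - 1156, irreducible since 1156 is not a perfect cube). [Q(ω):Q] = 2 (min poly x^2 + x + 1). Since Q(∛1156) ⊂ R and ω ∉ R, we have ω ∉ Q(∛1156), so x^2 + x + 1 remains irreducible over Q(∛1156) and [Q(∛1156, ω) : Q(∛1156)] = 2. By the tower law, [Q(∛1156, ω) : Q] = 3 · 2 = 6. (In fact Q(∛1156, ω) is the splitting field of x^3 - 1156 over Q.)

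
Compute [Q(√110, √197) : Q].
[Q(√110, √197) : Q] = 4

[Q(√110):Q] = 2 (min poly x^2 - 110, irreducible since 110 is squarefree > 1). For the top step, suppose √197 ∈ Q(√110), say √197 = c + d√110 with c, d ∈ Q. Squaring: 197 = c^2 + 110d^2 + 2cd√110. Since √110 ∉ Q this forces 2cd = 0. If d = 0 then √197 = c ∈ Q, contradicting 197 squarefree > 1. If c = 0 then 197 = 110d^2, so 110·197 = (110d)^2 is a perfect square in Q — but 110·197 = 21670 is not a perfect square (since 110 and 197 are distinct squarefree integers). Contradiction. Hence √197 ∉ Q(√110), so x^2 - 197 stays irreducible over Q(√110) and [Q(√110, √197) : Q(√110)] = 2. By the tower law, [Q(√110, √197) : Q] = 2 · 2 = 4.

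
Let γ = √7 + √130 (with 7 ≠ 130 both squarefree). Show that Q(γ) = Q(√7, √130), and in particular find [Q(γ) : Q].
[Q(γ) : Q] = 4 (equivalently, Q(γ) = Q(√7, √130))

Obviously Q(γ) ⊆ Q(√7, √130), and [Q(√7, √130):Q] = 4 (since 7, 130 are distinct squarefree integers > 1 with 910 not a perfect square). To show equality we compute the minimal polynomial of γ. From γ = √7 + √130: γ^2 = 7 + 2√(910) + 130 = 137 + 2√(910), so γ^2 - 137 = 2√(910); squaring, (γ^2 - 137)^2 = 4·910, i.e. γ^4 - 274γ^2 + 18769 - 3640 = 0, i.e. γ^4 - 274γ^2 + 15129 = 0. So γ is a root of x^4 - 274x^2 + 15129. This polynomial is irreducible over Q: it has no rational root (each ±√7 ± √130 is irrational), and any factorization into two quadratics over Q would force √(910) ∈ Q (pairing opposite roots) or √7, √130 ∈ Q (other pairings), all impossible. Hence [Q(γ):Q] = 4 = [Q(√7, √130):Q], so Q(γ) = Q(√7, √130).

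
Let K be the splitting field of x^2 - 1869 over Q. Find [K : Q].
[K : Q] = 2

f(x) = x^2 - 1869 factors as (x - √1869)(x + √1869). The splitting field is K = Q(√1869). Since 1869 is squarefree and > 1, it is not a perfect square, so x^2 - 1869 is irreducible over Q and [Q(√1869) : Q] = 2. Hence [K : Q] = 2.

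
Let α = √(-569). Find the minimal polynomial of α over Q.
m_α(x) = x^2 + 569

α satisfies α^2 + 569 = 0, so x^2 + 569 annihilates α. Since d = -569 is squarefree and ≠ 1, it is not a perfect square in Q, so x^2 + 569 has no rational root and is therefore irreducible over Q (a degree-2 polynomial over a field is irreducible iff it has no root). Hence m_α(x) = x^2 + 569.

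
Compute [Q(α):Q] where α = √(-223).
[Q(α):Q] = 2

[Q(α):Q] equals the degree of the minimal polynomial of α. Here α^2 = -223 and x^2 + 223 is irreducible (d = -223 is squarefree, ≠ 1, hence not a square), so deg(m_α) = 2. Thus [Q(α):Q] = 2.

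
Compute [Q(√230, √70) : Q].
[Q(√230, √70) : Q] = 4

[Q(√230):Q] = 2 (min poly x^2 - 230, irreducible since 230 is squarefree > 1). For the top step, suppose √70 ∈ Q(√230), say √70 = c + d√230 with c, d ∈ Q. Squaring: 70 = c^2 + 230d^2 + 2cd√230. Since √230 ∉ Q this forces 2cd = 0. If d = 0 then √70 = c ∈ Q, contradicting 70 squarefree > 1. If c = 0 then 70 = 230d^2, so 230·70 = (230d)^2 is a perfect square in Q — but 230·70 = 16100 is not a perfect square (since 230 and 70 are distinct squarefree integers). Contradiction. Hence √70 ∉ Q(√230), so x^2 - 70 stays irreducible over Q(√230) and [Q(√230, √70) : Q(√230)] = 2. By the tower law, [Q(√230, √70) : Q] = 2 · 2 = 4.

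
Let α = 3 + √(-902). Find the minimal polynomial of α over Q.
m_α(x) = x^2 - 6x + 911

From α - 3 = √(-902), squaring gives (α - 3)^2 = -902, i.e. α^2 - 6α + 9 = -902, so α^2 - 6α + 911 = 0. The discriminant of x^2 - 6x + 911 is (-6)^2 - 4·(911) = 36 - 3644 = -3608, and 4·(-902) is not a perfect square in Q since -902 is squarefree and ≠ 1. Hence x^2 - 6x + 911 is irreducible over Q and is the minimal polynomial of α.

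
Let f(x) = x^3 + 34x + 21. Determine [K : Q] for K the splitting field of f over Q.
[K : Q] = 6

By the rational root test, any rational root of the monic integer polynomial f(x) = x^3 + 34x + 21 must be an integer dividing the constant term 21, i.e. one of ±{1, 3, 7, 21}. Evaluating: f(1) = 56, f(-1) = -14, f(3) = 150, f(-3) = -108, f(7) = 602, f(-7) = -560, f(21) = 9996, f(-21) = -9954; none is 0, so f has no rational root and is therefore irreducible over Q (a cubic with no linear factor over a field is irreducible). For an irreducible cubic, the Galois group is A_3 or S_3 according as the discriminant disc(f) = -4a^3 - 27b^2 = -4·(34)^3 - 27·(21)^2 = -169123 is or is not a square in Q. Here disc(f) = -169123 is not a perfect square in Q, so the Galois group of f over Q is not contained in A_3 and must be all of S_3. The splitting field has degree |S_3| = 6 over Q, so [K : Q] = 6.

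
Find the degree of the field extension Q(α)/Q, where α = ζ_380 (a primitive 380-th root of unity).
[Q(α):Q] = 144

The minimal polynomial of ζ_380 over Q is the 380-th cyclotomic polynomial Φ_380(x), which is irreducible over Q and has degree φ(380) = 144. Hence [Q(α):Q] = φ(380) = 144.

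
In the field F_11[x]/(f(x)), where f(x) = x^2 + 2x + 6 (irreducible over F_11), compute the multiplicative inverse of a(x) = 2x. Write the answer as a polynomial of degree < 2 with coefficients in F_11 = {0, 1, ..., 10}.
a(x)^(-1) ≡ 10x + 9 (mod f(x))

Since f is irreducible over F_11, F_11[x]/(f) is a field and a(x) ≠ 0 has an inverse. Apply the extended Euclidean algorithm to f(x) and a(x) in F_11[x]: f(x) = (6x + 1)·a(x) + (6). The last nonzero remainder is the constant 6 = gcd(f, a) in F_11. Back-substituting through the division chain expresses 6 = s(x)·a(x) + t(x)·f(x) with s(x) ≡ 5x + 10 (mod f), so (5x + 10)·a(x) ≡ 6 (mod f). Multiplying by 6^(-1) ≡ 2 in F_11 gives a(x)^(-1) ≡ 2·(5x + 10) ≡ 10x + 9 (mod f). Check: (2x)·(10x + 9) = 9x^2 + 7x ≡ 1 (mod x^2 + 2x + 6).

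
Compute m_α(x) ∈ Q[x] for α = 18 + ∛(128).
m_α(x) = x^3 - 54x^2 + 972x - 5960

Set β = α - 18 = ∛(128), so β^3 = 128. Then (α - 18)^3 - 128 = 0, i.e. α is a root of g(x) = (x - 18)^3 - 128 = x^3 - 54x^2 + 972x - 5960. Since g(x) = h(x - 18) where h(x) = x^3 - 128, and h is irreducible over Q (because 128 is not a perfect cube, so h has no rational root, and a monic cubic with no rational root is irreducible), g is also irreducible (irreducibility is preserved under the substitution x → x - 18). Hence m_α(x) = x^3 - 54x^2 + 972x - 5960.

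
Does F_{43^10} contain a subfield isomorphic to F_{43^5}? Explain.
Yes: F_{43^5} is a subfield of F_{43^10}

F_{p^m} embeds in F_{p^n} iff m | n (since F_{p^n} is the splitting field of x^(p^n) - x, and F_{p^m} ⊂ F_{p^n} forces p^n to be a power of p^m, i.e. m | n; conversely if m | n then every root of x^(p^m) - x is a root of x^(p^n) - x). Here 5 | 10 (since 10 = 2·5), so F_{43^5} is a subfield of F_{43^10}, and [F_{43^10} : F_{43^5}] = 10/5 = 2.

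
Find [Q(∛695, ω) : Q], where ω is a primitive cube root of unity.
[Q(∛695, ω) : Q] = 6

[Q(∛695):Q] = 3 (min poly x^3 - 695, irreducible since 695 is not a perfect cube). [Q(ω):Q] = 2 (min poly x^2 + x + 1). Since Q(∛695) ⊂ R and ω ∉ R, we have ω ∉ Q(∛695), so x^2 + x + 1 remains irreducible over Q(∛695) and [Q(∛695, ω) : Q(∛695)] = 2. By the tower law, [Q(∛695, ω) : Q] = 3 · 2 = 6. (In fact Q(∛695, ω) is the splitting field of x^3 - 695 over Q.)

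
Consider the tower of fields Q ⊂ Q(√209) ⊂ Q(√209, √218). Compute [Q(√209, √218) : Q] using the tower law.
[Q(√209, √218) : Q] = 4

[Q(√209):Q] = 2 (min poly x^2 - 209, irreducible since 209 is squarefree > 1). For the top step, suppose √218 ∈ Q(√209), say √218 = c + d√209 with c, d ∈ Q. Squaring: 218 = c^2 + 209d^2 + 2cd√209. Since √209 ∉ Q this forces 2cd = 0. If d = 0 then √218 = c ∈ Q, contradicting 218 squarefree > 1. If c = 0 then 218 = 209d^2, so 209·218 = (209d)^2 is a perfect square in Q — but 209·218 = 45562 is not a perfect square (since 209 and 218 are distinct squarefree integers). Contradiction. Hence √218 ∉ Q(√209), so x^2 - 218 stays irreducible over Q(√209) and [Q(√209, √218) : Q(√209)] = 2. By the tower law, [Q(√209, √218) : Q] = 2 · 2 = 4.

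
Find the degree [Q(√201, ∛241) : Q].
[Q(√201, ∛241) : Q] = 6

Let L = Q(√201, ∛241). Since Q(√201) ⊂ L and [Q(√201):Q] = 2, the tower law gives 2 | [L:Q]. Likewise Q(∛241) ⊂ L with [Q(∛241):Q] = 3 (because 241 is not a perfect cube), so 3 | [L:Q]. As gcd(2,3) = 1, [L:Q] is divisible by 6. Conversely L is generated over Q by √201 and ∛241, so [L:Q] ≤ 2·3 = 6. Therefore [Q(√201, ∛241) : Q] = 6.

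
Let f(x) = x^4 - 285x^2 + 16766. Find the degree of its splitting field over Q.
[K : Q] = 4

Solving the quadratic in x^2: x^2 = (285 ± √(285^2 - 4·16766))/2 = (285 ± √14161)/2 = (285 ± 119)/2, giving x^2 = 202 or x^2 = 83. So f(x) = (x^2 - 202)(x^2 - 83) and the roots of f are ±√202, ±√83. Hence the splitting field is K = Q(√202, √83). Since 202 and 83 are distinct squarefree integers > 1, their product 16766 is not a perfect square, so √83 ∉ Q(√202). By the tower law [K:Q] = [Q(√202,√83):Q(√202)] · [Q(√202):Q] = 2 · 2 = 4.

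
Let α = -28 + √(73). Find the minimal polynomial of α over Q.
m_α(x) = x^2 + 56x + 711

From α + 28 = √(73), squaring gives (α + 28)^2 = 73, i.e. α^2 + 56α + 784 = 73, so α^2 + 56α + 711 = 0. The discriminant of x^2 + 56x + 711 is (56)^2 - 4·(711) = 3136 - 2844 = 292, and 4·(73) is not a perfect square in Q since 73 is squarefree and ≠ 1. Hence x^2 + 56x + 711 is irreducible over Q and is the minimal polynomial of α.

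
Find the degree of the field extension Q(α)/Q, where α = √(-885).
[Q(α):Q] = 2

[Q(α):Q] equals the degree of the minimal polynomial of α. Here α^2 = -885 and x^2 + 885 is irreducible (d = -885 is squarefree, ≠ 1, hence not a square), so deg(m_α) = 2. Thus [Q(α):Q] = 2.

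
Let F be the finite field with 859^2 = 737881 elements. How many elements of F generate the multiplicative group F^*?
There are φ(737880) = 161280 primitive elements

F_q^* is cyclic of order q - 1 = 737880. A cyclic group of order m has exactly φ(m) generators. Here m = 737880 = 2^3 · 3 · 5 · 11 · 13 · 43, so the number of primitive elements is φ(737880) = 161280.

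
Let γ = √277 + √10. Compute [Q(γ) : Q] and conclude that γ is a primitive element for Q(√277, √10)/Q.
[Q(γ) : Q] = 4 (equivalently, Q(γ) = Q(√277, √10))

Obviously Q(γ) ⊆ Q(√277, √10), and [Q(√277, √10):Q] = 4 (since 277, 10 are distinct squarefree integers > 1 with 2770 not a perfect square). To show equality we compute the minimal polynomial of γ. From γ = √277 + √10: γ^2 = 277 + 2√(2770) + 10 = 287 + 2√(2770), so γ^2 - 287 = 2√(2770); squaring, (γ^2 - 287)^2 = 4·2770, i.e. γ^4 - 574γ^2 + 82369 - 11080 = 0, i.e. γ^4 - 574γ^2 + 71289 = 0. So γ is a root of x^4 - 574x^2 + 71289. This polynomial is irreducible over Q: it has no rational root (each ±√277 ± √10 is irrational), and any factorization into two quadratics over Q would force √(2770) ∈ Q (pairing opposite roots) or √277, √10 ∈ Q (other pairings), all impossible. Hence [Q(γ):Q] = 4 = [Q(√277, √10):Q], so Q(γ) = Q(√277, √10).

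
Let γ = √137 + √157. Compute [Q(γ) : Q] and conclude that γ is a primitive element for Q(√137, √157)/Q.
[Q(γ) : Q] = 4 (equivalently, Q(γ) = Q(√137, √157))

Obviously Q(γ) ⊆ Q(√137, √157), and [Q(√137, √157):Q] = 4 (since 137, 157 are distinct squarefree integers > 1 with 21509 not a perfect square). To show equality we compute the minimal polynomial of γ. From γ = √137 + √157: γ^2 = 137 + 2√(21509) + 157 = 294 + 2√(21509), so γ^2 - 294 = 2√(21509); squaring, (γ^2 - 294)^2 = 4·21509, i.e. γ^4 - 588γ^2 + 86436 - 86036 = 0, i.e. γ^4 - 588γ^2 + 400 = 0. So γ is a root of x^4 - 588x^2 + 400. This polynomial is irreducible over Q: it has no rational root (each ±√137 ± √157 is irrational), and any factorization into two quadratics over Q would force √(21509) ∈ Q (pairing opposite roots) or √137, √157 ∈ Q (other pairings), all impossible. Hence [Q(γ):Q] = 4 = [Q(√137, √157):Q], so Q(γ) = Q(√137, √157).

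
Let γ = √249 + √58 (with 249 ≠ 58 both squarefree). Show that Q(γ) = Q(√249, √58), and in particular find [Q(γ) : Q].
[Q(γ) : Q] = 4 (equivalently, Q(γ) = Q(√249, √58))

Obviously Q(γ) ⊆ Q(√249, √58), and [Q(√249, √58):Q] = 4 (since 249, 58 are distinct squarefree integers > 1 with 14442 not a perfect square). To show equality we compute the minimal polynomial of γ. From γ = √249 + √58: γ^2 = 249 + 2√(14442) + 58 = 307 + 2√(14442), so γ^2 - 307 = 2√(14442); squaring, (γ^2 - 307)^2 = 4·14442, i.e. γ^4 - 614γ^2 + 94249 - 57768 = 0, i.e. γ^4 - 614γ^2 + 36481 = 0. So γ is a root of x^4 - 614x^2 + 36481. This polynomial is irreducible over Q: it has no rational root (each ±√249 ± √58 is irrational), and any factorization into two quadratics over Q would force √(14442) ∈ Q (pairing opposite roots) or √249, √58 ∈ Q (other pairings), all impossible. Hence [Q(γ):Q] = 4 = [Q(√249, √58):Q], so Q(γ) = Q(√249, √58).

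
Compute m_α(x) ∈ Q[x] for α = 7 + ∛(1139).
m_α(x) = x^3 - 21x^2 + 147x - 1482

Set β = α - 7 = ∛(1139), so β^3 = 1139. Then (α - 7)^3 - 1139 = 0, i.e. α is a root of g(x) = (x - 7)^3 - 1139 = x^3 - 21x^2 + 147x - 1482. Since g(x) = h(x - 7) where h(x) = x^3 - 1139, and h is irreducible over Q (because 1139 is not a perfect cube, so h has no rational root, and a monic cubic with no rational root is irreducible), g is also irreducible (irreducibility is preserved under the substitution x → x - 7). Hence m_α(x) = x^3 - 21x^2 + 147x - 1482.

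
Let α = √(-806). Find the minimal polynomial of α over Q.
m_α(x) = x^2 + 806

α satisfies α^2 + 806 = 0, so x^2 + 806 annihilates α. Since d = -806 is squarefree and ≠ 1, it is not a perfect square in Q, so x^2 + 806 has no rational root and is therefore irreducible over Q (a degree-2 polynomial over a field is irreducible iff it has no root). Hence m_α(x) = x^2 + 806.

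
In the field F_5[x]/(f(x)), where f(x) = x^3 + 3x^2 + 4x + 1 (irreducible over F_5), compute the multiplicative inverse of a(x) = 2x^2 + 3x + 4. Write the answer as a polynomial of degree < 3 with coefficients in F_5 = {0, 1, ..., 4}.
a(x)^(-1) ≡ 2x^2 (mod f(x))

Since f is irreducible over F_5, F_5[x]/(f) is a field and a(x) ≠ 0 has an inverse. Apply the extended Euclidean algorithm to f(x) and a(x) in F_5[x]: f(x) = (3x + 2)·a(x) + (x + 3);  a(x) = (2x + 2)·(x + 3) + (3). The last nonzero remainder is the constant 3 = gcd(f, a) in F_5. Back-substituting through the division chain expresses 3 = s(x)·a(x) + t(x)·f(x) with s(x) ≡ x^2 (mod f), so (x^2)·a(x) ≡ 3 (mod f). Multiplying by 3^(-1) ≡ 2 in F_5 gives a(x)^(-1) ≡ 2·(x^2) ≡ 2x^2 (mod f). Check: (2x^2 + 3x + 4)·(2x^2) = 4x^4 + x^3 + 3x^2 ≡ 1 (mod x^3 + 3x^2 + 4x + 1).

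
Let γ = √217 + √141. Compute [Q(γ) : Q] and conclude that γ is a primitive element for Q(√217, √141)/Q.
[Q(γ) : Q] = 4 (equivalently, Q(γ) = Q(√217, √141))

Obviously Q(γ) ⊆ Q(√217, √141), and [Q(√217, √141):Q] = 4 (since 217, 141 are distinct squarefree integers > 1 with 30597 not a perfect square). To show equality we compute the minimal polynomial of γ. From γ = √217 + √141: γ^2 = 217 + 2√(30597) + 141 = 358 + 2√(30597), so γ^2 - 358 = 2√(30597); squaring, (γ^2 - 358)^2 = 4·30597, i.e. γ^4 - 716γ^2 + 128164 - 122388 = 0, i.e. γ^4 - 716γ^2 + 5776 = 0. So γ is a root of x^4 - 716x^2 + 5776. This polynomial is irreducible over Q: it has no rational root (each ±√217 ± √141 is irrational), and any factorization into two quadratics over Q would force √(30597) ∈ Q (pairing opposite roots) or √217, √141 ∈ Q (other pairings), all impossible. Hence [Q(γ):Q] = 4 = [Q(√217, √141):Q], so Q(γ) = Q(√217, √141).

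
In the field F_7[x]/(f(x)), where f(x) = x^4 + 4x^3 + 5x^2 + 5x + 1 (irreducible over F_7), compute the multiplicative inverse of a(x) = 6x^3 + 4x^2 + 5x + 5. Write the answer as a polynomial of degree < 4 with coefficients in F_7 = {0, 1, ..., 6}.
a(x)^(-1) ≡ 6x^3 + 2x^2 + 4x (mod f(x))

Since f is irreducible over F_7, F_7[x]/(f) is a field and a(x) ≠ 0 has an inverse. Apply the extended Euclidean algorithm to f(x) and a(x) in F_7[x]: f(x) = (6x + 6)·a(x) + (x + 6);  a(x) = (6x^2 + 3x + 1)·(x + 6) + (6). The last nonzero remainder is the constant 6 = gcd(f, a) in F_7. Back-substituting through the division chain expresses 6 = s(x)·a(x) + t(x)·f(x) with s(x) ≡ x^3 + 5x^2 + 3x (mod f), so (x^3 + 5x^2 + 3x)·a(x) ≡ 6 (mod f). Multiplying by 6^(-1) ≡ 6 in F_7 gives a(x)^(-1) ≡ 6·(x^3 + 5x^2 + 3x) ≡ 6x^3 + 2x^2 + 4x (mod f). Check: (6x^3 + 4x^2 + 5x + 5)·(6x^3 + 2x^2 + 4x) = x^6 + x^5 + 6x^4 + 2x^2 + 6x ≡ 1 (mod x^4 + 4x^3 + 5x^2 + 5x + 1).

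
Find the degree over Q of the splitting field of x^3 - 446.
[K : Q] = 6

The roots of x^3 - 446 are ∛446, ω∛446, ω^2∛446 where ω = e^(2πi/3) is a primitive cube root of unity, so K = Q(∛446, ω). Now [Q(∛446):Q] = 3 (since 446 is not a perfect cube, x^3 - 446 is irreducible) and [Q(ω):Q] = 2. Both 2 and 3 divide [K:Q], and [K:Q] ≤ 3·2 = 6, so [K:Q] = 6. (Equivalently: Q(∛446) ⊂ R but ω ∉ R, so [K : Q(∛446)] = 2.)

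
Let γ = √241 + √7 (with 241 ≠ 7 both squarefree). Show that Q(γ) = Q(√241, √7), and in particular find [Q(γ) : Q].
[Q(γ) : Q] = 4 (equivalently, Q(γ) = Q(√241, √7))

Obviously Q(γ) ⊆ Q(√241, √7), and [Q(√241, √7):Q] = 4 (since 241, 7 are distinct squarefree integers > 1 with 1687 not a perfect square). To show equality we compute the minimal polynomial of γ. From γ = √241 + √7: γ^2 = 241 + 2√(1687) + 7 = 248 + 2√(1687), so γ^2 - 248 = 2√(1687); squaring, (γ^2 - 248)^2 = 4·1687, i.e. γ^4 - 496γ^2 + 61504 - 6748 = 0, i.e. γ^4 - 496γ^2 + 54756 = 0. So γ is a root of x^4 - 496x^2 + 54756. This polynomial is irreducible over Q: it has no rational root (each ±√241 ± √7 is irrational), and any factorization into two quadratics over Q would force √(1687) ∈ Q (pairing opposite roots) or √241, √7 ∈ Q (other pairings), all impossible. Hence [Q(γ):Q] = 4 = [Q(√241, √7):Q], so Q(γ) = Q(√241, √7).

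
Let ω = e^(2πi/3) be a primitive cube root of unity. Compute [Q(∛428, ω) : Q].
[Q(∛428, ω) : Q] = 6

[Q(∛428):Q] = 3 (min poly x^3 - 428, irreducible since 428 is not a perfect cube). [Q(ω):Q] = 2 (min poly x^2 + x + 1). Since Q(∛428) ⊂ R and ω ∉ R, we have ω ∉ Q(∛428), so x^2 + x + 1 remains irreducible over Q(∛428) and [Q(∛428, ω) : Q(∛428)] = 2. By the tower law, [Q(∛428, ω) : Q] = 3 · 2 = 6. (In fact Q(∛428, ω) is the splitting field of x^3 - 428 over Q.)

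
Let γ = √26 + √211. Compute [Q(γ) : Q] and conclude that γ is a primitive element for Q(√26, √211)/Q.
[Q(γ) : Q] = 4 (equivalently, Q(γ) = Q(√26, √211))

Obviously Q(γ) ⊆ Q(√26, √211), and [Q(√26, √211):Q] = 4 (since 26, 211 are distinct squarefree integers > 1 with 5486 not a perfect square). To show equality we compute the minimal polynomial of γ. From γ = √26 + √211: γ^2 = 26 + 2√(5486) + 211 = 237 + 2√(5486), so γ^2 - 237 = 2√(5486); squaring, (γ^2 - 237)^2 = 4·5486, i.e. γ^4 - 474γ^2 + 56169 - 21944 = 0, i.e. γ^4 - 474γ^2 + 34225 = 0. So γ is a root of x^4 - 474x^2 + 34225. This polynomial is irreducible over Q: it has no rational root (each ±√26 ± √211 is irrational), and any factorization into two quadratics over Q would force √(5486) ∈ Q (pairing opposite roots) or √26, √211 ∈ Q (other pairings), all impossible. Hence [Q(γ):Q] = 4 = [Q(√26, √211):Q], so Q(γ) = Q(√26, √211).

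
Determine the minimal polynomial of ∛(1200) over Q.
m_α(x) = x^3 - 1200

α satisfies α^3 = 1200, so x^3 - 1200 annihilates α. By the rational root test, a rational root p/q (in lowest terms) of x^3 - 1200 would satisfy p^3 = 1200 q^3, forcing q = 1 and p^3 = 1200; but 1200 is not a perfect cube, contradiction. A monic cubic over Q with no rational root is irreducible (any nontrivial factorization would include a linear factor). Hence x^3 - 1200 is the minimal polynomial of α, and in particular [Q(α):Q] = 3.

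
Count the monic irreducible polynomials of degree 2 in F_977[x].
There are 476776 monic irreducible polynomials of degree 2 over F_977

Each element of F_{977^2} that lies in no proper subfield is a root of exactly one monic irreducible of degree 2 over F_977, and each such polynomial has 2 distinct roots in F_{977^2}. By Möbius inversion the count is N_977(2) = (1/2) Σ_{d|2} μ(2/d) · 977^d = (1/2)(μ(2)·977^1 + μ(1)·977^2) = 953552/2 = 476776.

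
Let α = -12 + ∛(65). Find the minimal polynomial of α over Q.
m_α(x) = x^3 + 36x^2 + 432x + 1663

Set β = α + 12 = ∛(65), so β^3 = 65. Then (α + 12)^3 - 65 = 0, i.e. α is a root of g(x) = (x + 12)^3 - 65 = x^3 + 36x^2 + 432x + 1663. Since g(x) = h(x + 12) where h(x) = x^3 - 65, and h is irreducible over Q (because 65 is not a perfect cube, so h has no rational root, and a monic cubic with no rational root is irreducible), g is also irreducible (irreducibility is preserved under the substitution x → x + 12). Hence m_α(x) = x^3 + 36x^2 + 432x + 1663.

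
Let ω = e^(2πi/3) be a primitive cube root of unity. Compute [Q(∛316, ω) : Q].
[Q(∛316, ω) : Q] = 6

[Q(∛316):Q] = 3 (min poly x^3 - 316, irreducible since 316 is not a perfect cube). [Q(ω):Q] = 2 (min poly x^2 + x + 1). Since Q(∛316) ⊂ R and ω ∉ R, we have ω ∉ Q(∛316), so x^2 + x + 1 remains irreducible over Q(∛316) and [Q(∛316, ω) : Q(∛316)] = 2. By the tower law, [Q(∛316, ω) : Q] = 3 · 2 = 6. (In fact Q(∛316, ω) is the splitting field of x^3 - 316 over Q.)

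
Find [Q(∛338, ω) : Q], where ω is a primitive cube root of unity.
[Q(∛338, ω) : Q] = 6

[Q(∛338):Q] = 3 (min poly x^3 - 338, irreducible since 338 is not a perfect cube). [Q(ω):Q] = 2 (min poly x^2 + x + 1). Since Q(∛338) ⊂ R and ω ∉ R, we have ω ∉ Q(∛338), so x^2 + x + 1 remains irreducible over Q(∛338) and [Q(∛338, ω) : Q(∛338)] = 2. By the tower law, [Q(∛338, ω) : Q] = 3 · 2 = 6. (In fact Q(∛338, ω) is the splitting field of x^3 - 338 over Q.)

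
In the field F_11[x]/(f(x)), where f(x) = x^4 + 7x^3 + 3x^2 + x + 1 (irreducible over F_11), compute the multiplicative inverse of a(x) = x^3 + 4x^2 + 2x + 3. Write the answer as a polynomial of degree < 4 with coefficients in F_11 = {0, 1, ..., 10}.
a(x)^(-1) ≡ x^3 + 6x^2 + 8x (mod f(x))

Since f is irreducible over F_11, F_11[x]/(f) is a field and a(x) ≠ 0 has an inverse. Apply the extended Euclidean algorithm to f(x) and a(x) in F_11[x]: f(x) = (x + 3)·a(x) + (3x + 3);  a(x) = (4x^2 + x + 7)·(3x + 3) + (4). The last nonzero remainder is the constant 4 = gcd(f, a) in F_11. Back-substituting through the division chain expresses 4 = s(x)·a(x) + t(x)·f(x) with s(x) ≡ 4x^3 + 2x^2 + 10x (mod f), so (4x^3 + 2x^2 + 10x)·a(x) ≡ 4 (mod f). Multiplying by 4^(-1) ≡ 3 in F_11 gives a(x)^(-1) ≡ 3·(4x^3 + 2x^2 + 10x) ≡ x^3 + 6x^2 + 8x (mod f). Check: (x^3 + 4x^2 + 2x + 3)·(x^3 + 6x^2 + 8x) = x^6 + 10x^5 + x^4 + 3x^3 + x^2 + 2x ≡ 1 (mod x^4 + 7x^3 + 3x^2 + x + 1).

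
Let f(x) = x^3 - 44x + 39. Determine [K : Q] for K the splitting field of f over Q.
[K : Q] = 6

By the rational root test, any rational root of the monic integer polynomial f(x) = x^3 - 44x + 39 must be an integer dividing the constant term 39, i.e. one of ±{1, 3, 13, 39}. Evaluating: f(1) = -4, f(-1) = 82, f(3) = -66, f(-3) = 144, f(13) = 1664, f(-13) = -1586, f(39) = 57642, f(-39) = -57564; none is 0, so f has no rational root and is therefore irreducible over Q (a cubic with no linear factor over a field is irreducible). For an irreducible cubic, the Galois group is A_3 or S_3 according as the discriminant disc(f) = -4a^3 - 27b^2 = -4·(-44)^3 - 27·(39)^2 = 299669 is or is not a square in Q. Here disc(f) = 299669 is not a perfect square in Q, so the Galois group of f over Q is not contained in A_3 and must be all of S_3. The splitting field has degree |S_3| = 6 over Q, so [K : Q] = 6.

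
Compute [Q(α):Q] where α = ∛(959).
[Q(α):Q] = 3

The minimal polynomial of α is x^3 - 959, irreducible over Q since 959 is not a perfect cube (so x^3 - 959 has no rational root). Hence [Q(α):Q] = deg(m_α) = 3.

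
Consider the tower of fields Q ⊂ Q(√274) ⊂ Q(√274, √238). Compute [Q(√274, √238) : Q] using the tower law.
[Q(√274, √238) : Q] = 4

[Q(√274):Q] = 2 (min poly x^2 - 274, irreducible since 274 is squarefree > 1). For the top step, suppose √238 ∈ Q(√274), say √238 = c + d√274 with c, d ∈ Q. Squaring: 238 = c^2 + 274d^2 + 2cd√274. Since √274 ∉ Q this forces 2cd = 0. If d = 0 then √238 = c ∈ Q, contradicting 238 squarefree > 1. If c = 0 then 238 = 274d^2, so 274·238 = (274d)^2 is a perfect square in Q — but 274·238 = 65212 is not a perfect square (since 274 and 238 are distinct squarefree integers). Contradiction. Hence √238 ∉ Q(√274), so x^2 - 238 stays irreducible over Q(√274) and [Q(√274, √238) : Q(√274)] = 2. By the tower law, [Q(√274, √238) : Q] = 2 · 2 = 4.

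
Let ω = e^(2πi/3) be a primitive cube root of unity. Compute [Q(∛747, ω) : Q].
[Q(∛747, ω) : Q] = 6

[Q(∛747):Q] = 3 (min poly x^3 - 747, irreducible since 747 is not a perfect cube). [Q(ω):Q] = 2 (min poly x^2 + x + 1). Since Q(∛747) ⊂ R and ω ∉ R, we have ω ∉ Q(∛747), so x^2 + x + 1 remains irreducible over Q(∛747) and [Q(∛747, ω) : Q(∛747)] = 2. By the tower law, [Q(∛747, ω) : Q] = 3 · 2 = 6. (In fact Q(∛747, ω) is the splitting field of x^3 - 747 over Q.)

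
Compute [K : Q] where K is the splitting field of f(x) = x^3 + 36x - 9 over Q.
[K : Q] = 6

By the rational root test, any rational root of the monic integer polynomial f(x) = x^3 + 36x - 9 must be an integer dividing the constant term -9, i.e. one of ±{1, 3, 9}. Evaluating: f(1) = 28, f(-1) = -46, f(3) = 126, f(-3) = -144, f(9) = 1044, f(-9) = -1062; none is 0, so f has no rational root and is therefore irreducible over Q (a cubic with no linear factor over a field is irreducible). For an irreducible cubic, the Galois group is A_3 or S_3 according as the discriminant disc(f) = -4a^3 - 27b^2 = -4·(36)^3 - 27·(-9)^2 = -188811 is or is not a square in Q. Here disc(f) = -188811 is not a perfect square in Q, so the Galois group of f over Q is not contained in A_3 and must be all of S_3. The splitting field has degree |S_3| = 6 over Q, so [K : Q] = 6.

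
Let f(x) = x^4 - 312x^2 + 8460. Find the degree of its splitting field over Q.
[K : Q] = 4

Solving the quadratic in x^2: x^2 = (312 ± √(312^2 - 4·8460))/2 = (312 ± √63504)/2 = (312 ± 252)/2, giving x^2 = 30 or x^2 = 282. So f(x) = (x^2 - 30)(x^2 - 282) and the roots of f are ±√30, ±√282. Hence the splitting field is K = Q(√30, √282). Since 30 and 282 are distinct squarefree integers > 1, their product 8460 is not a perfect square, so √282 ∉ Q(√30). By the tower law [K:Q] = [Q(√30,√282):Q(√30)] · [Q(√30):Q] = 2 · 2 = 4.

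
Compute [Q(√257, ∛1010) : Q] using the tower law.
[Q(√257, ∛1010) : Q] = 6

Let L = Q(√257, ∛1010). Since Q(√257) ⊂ L and [Q(√257):Q] = 2, the tower law gives 2 | [L:Q]. Likewise Q(∛1010) ⊂ L with [Q(∛1010):Q] = 3 (because 1010 is not a perfect cube), so 3 | [L:Q]. As gcd(2,3) = 1, [L:Q] is divisible by 6. Conversely L is generated over Q by √257 and ∛1010, so [L:Q] ≤ 2·3 = 6. Therefore [Q(√257, ∛1010) : Q] = 6.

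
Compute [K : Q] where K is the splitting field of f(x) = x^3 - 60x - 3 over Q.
[K : Q] = 6

By the rational root test, any rational root of the monic integer polynomial f(x) = x^3 - 60x - 3 must be an integer dividing the constant term -3, i.e. one of ±{1, 3}. Evaluating: f(1) = -62, f(-1) = 56, f(3) = -156, f(-3) = 150; none is 0, so f has no rational root and is therefore irreducible over Q (a cubic with no linear factor over a field is irreducible). For an irreducible cubic, the Galois group is A_3 or S_3 according as the discriminant disc(f) = -4a^3 - 27b^2 = -4·(-60)^3 - 27·(-3)^2 = 863757 is or is not a square in Q. Here disc(f) = 863757 is not a perfect square in Q, so the Galois group of f over Q is not contained in A_3 and must be all of S_3. The splitting field has degree |S_3| = 6 over Q, so [K : Q] = 6.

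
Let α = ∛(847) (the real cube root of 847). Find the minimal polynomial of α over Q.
m_α(x) = x^3 - 847

α satisfies α^3 = 847, so x^3 - 847 annihilates α. By the rational root test, a rational root p/q (in lowest terms) of x^3 - 847 would satisfy p^3 = 847 q^3, forcing q = 1 and p^3 = 847; but 847 is not a perfect cube, contradiction. A monic cubic over Q with no rational root is irreducible (any nontrivial factorization would include a linear factor). Hence x^3 - 847 is the minimal polynomial of α, and in particular [Q(α):Q] = 3.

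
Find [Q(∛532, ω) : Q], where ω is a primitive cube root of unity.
[Q(∛532, ω) : Q] = 6

[Q(∛532):Q] = 3 (min poly x^3 - 532, irreducible since 532 is not a perfect cube). [Q(ω):Q] = 2 (min poly x^2 + x + 1). Since Q(∛532) ⊂ R and ω ∉ R, we have ω ∉ Q(∛532), so x^2 + x + 1 remains irreducible over Q(∛532) and [Q(∛532, ω) : Q(∛532)] = 2. By the tower law, [Q(∛532, ω) : Q] = 3 · 2 = 6. (In fact Q(∛532, ω) is the splitting field of x^3 - 532 over Q.)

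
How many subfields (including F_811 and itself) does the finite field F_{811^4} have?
F_{811^4} has 3 subfields

The subfields of F_{p^n} are exactly the fields F_{p^d} for d | n (each is the fixed field of the unique index-d subgroup of Gal(F_{p^n}/F_p) ≅ Z/nZ). The divisors of n = 4 are {1, 2, 4}, giving 3 subfields: F_{811^1}, F_{811^2}, F_{811^4}.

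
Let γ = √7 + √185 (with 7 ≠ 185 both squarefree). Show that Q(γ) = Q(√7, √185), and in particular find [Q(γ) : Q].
[Q(γ) : Q] = 4 (equivalently, Q(γ) = Q(√7, √185))

Obviously Q(γ) ⊆ Q(√7, √185), and [Q(√7, √185):Q] = 4 (since 7, 185 are distinct squarefree integers > 1 with 1295 not a perfect square). To show equality we compute the minimal polynomial of γ. From γ = √7 + √185: γ^2 = 7 + 2√(1295) + 185 = 192 + 2√(1295), so γ^2 - 192 = 2√(1295); squaring, (γ^2 - 192)^2 = 4·1295, i.e. γ^4 - 384γ^2 + 36864 - 5180 = 0, i.e. γ^4 - 384γ^2 + 31684 = 0. So γ is a root of x^4 - 384x^2 + 31684. This polynomial is irreducible over Q: it has no rational root (each ±√7 ± √185 is irrational), and any factorization into two quadratics over Q would force √(1295) ∈ Q (pairing opposite roots) or √7, √185 ∈ Q (other pairings), all impossible. Hence [Q(γ):Q] = 4 = [Q(√7, √185):Q], so Q(γ) = Q(√7, √185).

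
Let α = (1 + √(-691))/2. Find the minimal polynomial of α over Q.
m_α(x) = x^2 - x + 173

From 2α - 1 = √(-691), squaring gives (2α - 1)^2 = -691, i.e. 4α^2 - 4α + 1 = -691, so α^2 - α + (1 + 691)/4 = 0. Since -691 ≡ 1 (mod 4), (1 + 691)/4 = 173 ∈ Z. The polynomial x^2 - x + 173 has discriminant 1 - 4·(173) = -691, which is not a perfect square in Q (d = -691 is squarefree and ≠ 1), so x^2 - x + 173 is irreducible over Q. It is the minimal polynomial of α.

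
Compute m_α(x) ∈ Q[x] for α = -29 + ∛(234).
m_α(x) = x^3 + 87x^2 + 2523x + 24155

Set β = α + 29 = ∛(234), so β^3 = 234. Then (α + 29)^3 - 234 = 0, i.e. α is a root of g(x) = (x + 29)^3 - 234 = x^3 + 87x^2 + 2523x + 24155. Since g(x) = h(x + 29) where h(x) = x^3 - 234, and h is irreducible over Q (because 234 is not a perfect cube, so h has no rational root, and a monic cubic with no rational root is irreducible), g is also irreducible (irreducibility is preserved under the substitution x → x + 29). Hence m_α(x) = x^3 + 87x^2 + 2523x + 24155.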